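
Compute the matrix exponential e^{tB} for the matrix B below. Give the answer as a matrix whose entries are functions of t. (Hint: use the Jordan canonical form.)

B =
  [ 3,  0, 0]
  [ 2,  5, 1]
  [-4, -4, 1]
e^{tB} =
  [exp(3*t), 0, 0]
  [2*t*exp(3*t), 2*t*exp(3*t) + exp(3*t), t*exp(3*t)]
  [-4*t*exp(3*t), -4*t*exp(3*t), -2*t*exp(3*t) + exp(3*t)]

Strategy: write B = P · J · P⁻¹ where J is a Jordan canonical form, so e^{tB} = P · e^{tJ} · P⁻¹, and e^{tJ} can be computed block-by-block.

B has Jordan form
J =
  [3, 1, 0]
  [0, 3, 0]
  [0, 0, 3]
(up to reordering of blocks).

Per-block formulas:
  For a 2×2 Jordan block J_2(3): exp(t · J_2(3)) = e^(3t)·(I + t·N), where N is the 2×2 nilpotent shift.
  For a 1×1 block at λ = 3: exp(t · [3]) = [e^(3t)].

After assembling e^{tJ} and conjugating by P, we get:

e^{tB} =
  [exp(3*t), 0, 0]
  [2*t*exp(3*t), 2*t*exp(3*t) + exp(3*t), t*exp(3*t)]
  [-4*t*exp(3*t), -4*t*exp(3*t), -2*t*exp(3*t) + exp(3*t)]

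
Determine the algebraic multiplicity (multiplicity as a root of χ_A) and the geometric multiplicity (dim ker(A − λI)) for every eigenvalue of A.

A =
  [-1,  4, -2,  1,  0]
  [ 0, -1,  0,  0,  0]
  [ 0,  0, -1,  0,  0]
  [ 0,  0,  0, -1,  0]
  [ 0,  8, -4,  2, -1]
λ = -1: alg = 5, geom = 4

Step 1 — factor the characteristic polynomial to read off the algebraic multiplicities:
  χ_A(x) = (x + 1)^5

Step 2 — compute geometric multiplicities via the rank-nullity identity g(λ) = n − rank(A − λI):
  rank(A − (-1)·I) = 1, so dim ker(A − (-1)·I) = n − 1 = 4

Summary:
  λ = -1: algebraic multiplicity = 5, geometric multiplicity = 4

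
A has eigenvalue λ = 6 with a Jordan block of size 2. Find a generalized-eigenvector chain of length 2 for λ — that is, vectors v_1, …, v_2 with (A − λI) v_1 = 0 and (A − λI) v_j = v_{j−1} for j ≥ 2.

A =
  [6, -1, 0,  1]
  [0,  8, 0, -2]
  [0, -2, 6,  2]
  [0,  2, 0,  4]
A Jordan chain for λ = 6 of length 2:
v_1 = (-1, 2, -2, 2)ᵀ
v_2 = (0, 1, 0, 0)ᵀ

Let N = A − (6)·I. We want v_2 with N^2 v_2 = 0 but N^1 v_2 ≠ 0; then v_{j-1} := N · v_j for j = 2, …, 2.

Pick v_2 = (0, 1, 0, 0)ᵀ.
Then v_1 = N · v_2 = (-1, 2, -2, 2)ᵀ.

Sanity check: (A − (6)·I) v_1 = (0, 0, 0, 0)ᵀ = 0. ✓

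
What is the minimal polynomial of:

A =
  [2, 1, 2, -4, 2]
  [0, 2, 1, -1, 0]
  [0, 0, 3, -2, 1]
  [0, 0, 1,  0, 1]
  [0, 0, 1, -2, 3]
x^3 - 6*x^2 + 12*x - 8

The characteristic polynomial is χ_A(x) = (x - 2)^5, so the eigenvalues are known. The minimal polynomial is
  m_A(x) = Π_λ (x − λ)^{k_λ}
where k_λ is the size of the *largest* Jordan block for λ (equivalently, the smallest k with (A − λI)^k v = 0 for every generalised eigenvector v of λ).

  λ = 2: largest Jordan block has size 3, contributing (x − 2)^3

So m_A(x) = (x - 2)^3 = x^3 - 6*x^2 + 12*x - 8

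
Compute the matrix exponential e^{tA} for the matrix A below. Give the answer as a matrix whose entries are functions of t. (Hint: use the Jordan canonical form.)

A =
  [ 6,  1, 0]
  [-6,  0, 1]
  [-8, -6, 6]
e^{tA} =
  [-t^2*exp(4*t) + 2*t*exp(4*t) + exp(4*t), -t^2*exp(4*t) + t*exp(4*t), t^2*exp(4*t)/2]
  [2*t^2*exp(4*t) - 6*t*exp(4*t), 2*t^2*exp(4*t) - 4*t*exp(4*t) + exp(4*t), -t^2*exp(4*t) + t*exp(4*t)]
  [2*t^2*exp(4*t) - 8*t*exp(4*t), 2*t^2*exp(4*t) - 6*t*exp(4*t), -t^2*exp(4*t) + 2*t*exp(4*t) + exp(4*t)]

Strategy: write A = P · J · P⁻¹ where J is a Jordan canonical form, so e^{tA} = P · e^{tJ} · P⁻¹, and e^{tJ} can be computed block-by-block.

A has Jordan form
J =
  [4, 1, 0]
  [0, 4, 1]
  [0, 0, 4]
(up to reordering of blocks).

Per-block formulas:
  For a 3×3 Jordan block J_3(4): exp(t · J_3(4)) = e^(4t)·(I + t·N + (t^2/2)·N^2), where N is the 3×3 nilpotent shift.

After assembling e^{tJ} and conjugating by P, we get:

e^{tA} =
  [-t^2*exp(4*t) + 2*t*exp(4*t) + exp(4*t), -t^2*exp(4*t) + t*exp(4*t), t^2*exp(4*t)/2]
  [2*t^2*exp(4*t) - 6*t*exp(4*t), 2*t^2*exp(4*t) - 4*t*exp(4*t) + exp(4*t), -t^2*exp(4*t) + t*exp(4*t)]
  [2*t^2*exp(4*t) - 8*t*exp(4*t), 2*t^2*exp(4*t) - 6*t*exp(4*t), -t^2*exp(4*t) + 2*t*exp(4*t) + exp(4*t)]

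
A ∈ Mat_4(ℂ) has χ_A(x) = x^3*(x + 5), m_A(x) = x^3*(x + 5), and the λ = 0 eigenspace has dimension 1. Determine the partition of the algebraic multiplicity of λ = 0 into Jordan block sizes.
Block sizes for λ = 0: [3]

Step 1 — from the characteristic polynomial, algebraic multiplicity of λ = 0 is 3. From dim ker(A − (0)·I) = 1, there are exactly 1 Jordan blocks for λ = 0.
Step 2 — from the minimal polynomial, the factor (x − 0)^3 tells us the largest block for λ = 0 has size 3.
Step 3 — with total size 3, 1 blocks, and largest block 3, the block sizes (in nonincreasing order) are [3].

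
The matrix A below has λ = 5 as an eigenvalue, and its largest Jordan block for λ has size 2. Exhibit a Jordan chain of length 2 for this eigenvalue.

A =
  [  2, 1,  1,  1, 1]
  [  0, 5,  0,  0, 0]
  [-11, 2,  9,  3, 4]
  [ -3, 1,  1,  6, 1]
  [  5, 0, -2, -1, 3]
A Jordan chain for λ = 5 of length 2:
v_1 = (-3, 0, -11, -3, 5)ᵀ
v_2 = (1, 0, 0, 0, 0)ᵀ

Let N = A − (5)·I. We want v_2 with N^2 v_2 = 0 but N^1 v_2 ≠ 0; then v_{j-1} := N · v_j for j = 2, …, 2.

Pick v_2 = (1, 0, 0, 0, 0)ᵀ.
Then v_1 = N · v_2 = (-3, 0, -11, -3, 5)ᵀ.

Sanity check: (A − (5)·I) v_1 = (0, 0, 0, 0, 0)ᵀ = 0. ✓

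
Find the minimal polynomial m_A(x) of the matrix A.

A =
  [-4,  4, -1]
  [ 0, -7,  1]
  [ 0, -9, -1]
x^3 + 12*x^2 + 48*x + 64

The characteristic polynomial is χ_A(x) = (x + 4)^3, so the eigenvalues are known. The minimal polynomial is
  m_A(x) = Π_λ (x − λ)^{k_λ}
where k_λ is the size of the *largest* Jordan block for λ (equivalently, the smallest k with (A − λI)^k v = 0 for every generalised eigenvector v of λ).

  λ = -4: largest Jordan block has size 3, contributing (x + 4)^3

So m_A(x) = (x + 4)^3 = x^3 + 12*x^2 + 48*x + 64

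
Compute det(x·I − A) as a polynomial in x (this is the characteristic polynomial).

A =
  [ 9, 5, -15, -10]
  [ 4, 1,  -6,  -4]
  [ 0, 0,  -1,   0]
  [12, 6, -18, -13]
x^4 + 4*x^3 + 6*x^2 + 4*x + 1

Expanding det(x·I − A) (e.g. by cofactor expansion or by noting that A is similar to its Jordan form J, which has the same characteristic polynomial as A) gives
  χ_A(x) = x^4 + 4*x^3 + 6*x^2 + 4*x + 1
which factors as (x + 1)^4. The eigenvalues (with algebraic multiplicities) are λ = -1 with multiplicity 4.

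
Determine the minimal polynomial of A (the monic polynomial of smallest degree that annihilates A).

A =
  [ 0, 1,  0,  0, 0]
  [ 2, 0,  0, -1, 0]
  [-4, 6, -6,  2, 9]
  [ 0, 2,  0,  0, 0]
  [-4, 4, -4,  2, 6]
x^3

The characteristic polynomial is χ_A(x) = x^5, so the eigenvalues are known. The minimal polynomial is
  m_A(x) = Π_λ (x − λ)^{k_λ}
where k_λ is the size of the *largest* Jordan block for λ (equivalently, the smallest k with (A − λI)^k v = 0 for every generalised eigenvector v of λ).

  λ = 0: largest Jordan block has size 3, contributing (x − 0)^3

So m_A(x) = x^3 = x^3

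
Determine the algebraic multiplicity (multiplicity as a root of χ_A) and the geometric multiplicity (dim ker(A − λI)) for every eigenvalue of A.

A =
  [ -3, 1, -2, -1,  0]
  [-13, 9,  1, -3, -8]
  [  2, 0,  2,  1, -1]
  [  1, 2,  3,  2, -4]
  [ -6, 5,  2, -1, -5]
λ = 1: alg = 5, geom = 2

Step 1 — factor the characteristic polynomial to read off the algebraic multiplicities:
  χ_A(x) = (x - 1)^5

Step 2 — compute geometric multiplicities via the rank-nullity identity g(λ) = n − rank(A − λI):
  rank(A − (1)·I) = 3, so dim ker(A − (1)·I) = n − 3 = 2

Summary:
  λ = 1: algebraic multiplicity = 5, geometric multiplicity = 2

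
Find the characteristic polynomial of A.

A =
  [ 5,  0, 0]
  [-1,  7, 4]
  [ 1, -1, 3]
x^3 - 15*x^2 + 75*x - 125

Expanding det(x·I − A) (e.g. by cofactor expansion or by noting that A is similar to its Jordan form J, which has the same characteristic polynomial as A) gives
  χ_A(x) = x^3 - 15*x^2 + 75*x - 125
which factors as (x - 5)^3. The eigenvalues (with algebraic multiplicities) are λ = 5 with multiplicity 3.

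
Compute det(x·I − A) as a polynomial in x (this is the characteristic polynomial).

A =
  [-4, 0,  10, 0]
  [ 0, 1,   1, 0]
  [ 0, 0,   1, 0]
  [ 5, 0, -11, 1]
x^4 + x^3 - 9*x^2 + 11*x - 4

Expanding det(x·I − A) (e.g. by cofactor expansion or by noting that A is similar to its Jordan form J, which has the same characteristic polynomial as A) gives
  χ_A(x) = x^4 + x^3 - 9*x^2 + 11*x - 4
which factors as (x - 1)^3*(x + 4). The eigenvalues (with algebraic multiplicities) are λ = -4 with multiplicity 1, λ = 1 with multiplicity 3.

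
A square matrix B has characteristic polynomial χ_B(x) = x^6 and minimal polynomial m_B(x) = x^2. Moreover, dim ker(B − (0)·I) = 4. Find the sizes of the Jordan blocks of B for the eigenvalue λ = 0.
Block sizes for λ = 0: [2, 2, 1, 1]

Step 1 — from the characteristic polynomial, algebraic multiplicity of λ = 0 is 6. From dim ker(B − (0)·I) = 4, there are exactly 4 Jordan blocks for λ = 0.
Step 2 — from the minimal polynomial, the factor (x − 0)^2 tells us the largest block for λ = 0 has size 2.
Step 3 — with total size 6, 4 blocks, and largest block 2, the block sizes (in nonincreasing order) are [2, 2, 1, 1].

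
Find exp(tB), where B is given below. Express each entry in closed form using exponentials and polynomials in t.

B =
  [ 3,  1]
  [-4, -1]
e^{tB} =
  [2*t*exp(t) + exp(t), t*exp(t)]
  [-4*t*exp(t), -2*t*exp(t) + exp(t)]

Strategy: write B = P · J · P⁻¹ where J is a Jordan canonical form, so e^{tB} = P · e^{tJ} · P⁻¹, and e^{tJ} can be computed block-by-block.

B has Jordan form
J =
  [1, 1]
  [0, 1]
(up to reordering of blocks).

Per-block formulas:
  For a 2×2 Jordan block J_2(1): exp(t · J_2(1)) = e^(1t)·(I + t·N), where N is the 2×2 nilpotent shift.

After assembling e^{tJ} and conjugating by P, we get:

e^{tB} =
  [2*t*exp(t) + exp(t), t*exp(t)]
  [-4*t*exp(t), -2*t*exp(t) + exp(t)]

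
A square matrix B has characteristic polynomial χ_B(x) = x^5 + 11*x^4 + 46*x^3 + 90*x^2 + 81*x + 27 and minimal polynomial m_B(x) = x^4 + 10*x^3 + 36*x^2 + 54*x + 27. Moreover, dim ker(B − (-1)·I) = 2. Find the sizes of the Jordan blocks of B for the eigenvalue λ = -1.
Block sizes for λ = -1: [1, 1]

Step 1 — from the characteristic polynomial, algebraic multiplicity of λ = -1 is 2. From dim ker(B − (-1)·I) = 2, there are exactly 2 Jordan blocks for λ = -1.
Step 2 — from the minimal polynomial, the factor (x + 1) tells us the largest block for λ = -1 has size 1.
Step 3 — with total size 2, 2 blocks, and largest block 1, the block sizes (in nonincreasing order) are [1, 1].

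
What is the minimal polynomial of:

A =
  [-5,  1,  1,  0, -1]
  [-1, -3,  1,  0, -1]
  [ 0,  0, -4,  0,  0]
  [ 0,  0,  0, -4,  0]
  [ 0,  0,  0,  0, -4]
x^2 + 8*x + 16

The characteristic polynomial is χ_A(x) = (x + 4)^5, so the eigenvalues are known. The minimal polynomial is
  m_A(x) = Π_λ (x − λ)^{k_λ}
where k_λ is the size of the *largest* Jordan block for λ (equivalently, the smallest k with (A − λI)^k v = 0 for every generalised eigenvector v of λ).

  λ = -4: largest Jordan block has size 2, contributing (x + 4)^2

So m_A(x) = (x + 4)^2 = x^2 + 8*x + 16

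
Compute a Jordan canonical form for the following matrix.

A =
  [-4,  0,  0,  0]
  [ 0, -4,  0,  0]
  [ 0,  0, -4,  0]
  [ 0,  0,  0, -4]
J_1(-4) ⊕ J_1(-4) ⊕ J_1(-4) ⊕ J_1(-4)

The characteristic polynomial is
  det(x·I − A) = x^4 + 16*x^3 + 96*x^2 + 256*x + 256 = (x + 4)^4

Eigenvalues and multiplicities (the geometric multiplicity of λ is n − rank(A − λI), which equals the number of Jordan blocks for λ):
  λ = -4: algebraic multiplicity = 4, geometric multiplicity = 4

Determining the block sizes for each eigenvalue:
  λ = -4: gm = am = 4, so every block has size 1 → block sizes [1, 1, 1, 1]

Assembling the blocks gives a Jordan form
J =
  [-4,  0,  0,  0]
  [ 0, -4,  0,  0]
  [ 0,  0, -4,  0]
  [ 0,  0,  0, -4]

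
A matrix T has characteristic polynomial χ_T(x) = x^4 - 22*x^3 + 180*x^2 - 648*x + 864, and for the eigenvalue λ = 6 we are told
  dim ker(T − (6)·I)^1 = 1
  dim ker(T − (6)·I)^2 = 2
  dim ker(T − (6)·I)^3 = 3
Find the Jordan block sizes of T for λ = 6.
Block sizes for λ = 6: [3]

From the dimensions of kernels of powers, the number of Jordan blocks of size at least j is d_j − d_{j−1} where d_j = dim ker(N^j) (with d_0 = 0). Computing the differences gives [1, 1, 1].
The number of blocks of size exactly k is (#blocks of size ≥ k) − (#blocks of size ≥ k + 1), so the partition is: 1 block(s) of size 3.
In nonincreasing order the block sizes are [3].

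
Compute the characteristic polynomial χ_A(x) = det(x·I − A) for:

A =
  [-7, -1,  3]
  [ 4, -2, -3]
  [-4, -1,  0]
x^3 + 9*x^2 + 27*x + 27

Expanding det(x·I − A) (e.g. by cofactor expansion or by noting that A is similar to its Jordan form J, which has the same characteristic polynomial as A) gives
  χ_A(x) = x^3 + 9*x^2 + 27*x + 27
which factors as (x + 3)^3. The eigenvalues (with algebraic multiplicities) are λ = -3 with multiplicity 3.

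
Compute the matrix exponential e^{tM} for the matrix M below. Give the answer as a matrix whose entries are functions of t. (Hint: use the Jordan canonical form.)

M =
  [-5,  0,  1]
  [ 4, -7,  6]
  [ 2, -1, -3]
e^{tM} =
  [t^2*exp(-5*t) + exp(-5*t), -t^2*exp(-5*t)/2, t^2*exp(-5*t) + t*exp(-5*t)]
  [2*t^2*exp(-5*t) + 4*t*exp(-5*t), -t^2*exp(-5*t) - 2*t*exp(-5*t) + exp(-5*t), 2*t^2*exp(-5*t) + 6*t*exp(-5*t)]
  [2*t*exp(-5*t), -t*exp(-5*t), 2*t*exp(-5*t) + exp(-5*t)]

Strategy: write M = P · J · P⁻¹ where J is a Jordan canonical form, so e^{tM} = P · e^{tJ} · P⁻¹, and e^{tJ} can be computed block-by-block.

M has Jordan form
J =
  [-5,  1,  0]
  [ 0, -5,  1]
  [ 0,  0, -5]
(up to reordering of blocks).

Per-block formulas:
  For a 3×3 Jordan block J_3(-5): exp(t · J_3(-5)) = e^(-5t)·(I + t·N + (t^2/2)·N^2), where N is the 3×3 nilpotent shift.

After assembling e^{tJ} and conjugating by P, we get:

e^{tM} =
  [t^2*exp(-5*t) + exp(-5*t), -t^2*exp(-5*t)/2, t^2*exp(-5*t) + t*exp(-5*t)]
  [2*t^2*exp(-5*t) + 4*t*exp(-5*t), -t^2*exp(-5*t) - 2*t*exp(-5*t) + exp(-5*t), 2*t^2*exp(-5*t) + 6*t*exp(-5*t)]
  [2*t*exp(-5*t), -t*exp(-5*t), 2*t*exp(-5*t) + exp(-5*t)]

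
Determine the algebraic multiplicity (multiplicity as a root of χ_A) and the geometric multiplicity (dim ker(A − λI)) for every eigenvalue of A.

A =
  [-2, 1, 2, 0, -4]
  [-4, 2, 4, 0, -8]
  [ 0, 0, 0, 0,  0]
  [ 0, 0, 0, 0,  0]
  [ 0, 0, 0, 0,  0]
λ = 0: alg = 5, geom = 4

Step 1 — factor the characteristic polynomial to read off the algebraic multiplicities:
  χ_A(x) = x^5

Step 2 — compute geometric multiplicities via the rank-nullity identity g(λ) = n − rank(A − λI):
  rank(A − (0)·I) = 1, so dim ker(A − (0)·I) = n − 1 = 4

Summary:
  λ = 0: algebraic multiplicity = 5, geometric multiplicity = 4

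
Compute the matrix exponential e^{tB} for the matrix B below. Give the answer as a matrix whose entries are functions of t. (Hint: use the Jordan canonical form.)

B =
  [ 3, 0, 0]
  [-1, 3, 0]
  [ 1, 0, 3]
e^{tB} =
  [exp(3*t), 0, 0]
  [-t*exp(3*t), exp(3*t), 0]
  [t*exp(3*t), 0, exp(3*t)]

Strategy: write B = P · J · P⁻¹ where J is a Jordan canonical form, so e^{tB} = P · e^{tJ} · P⁻¹, and e^{tJ} can be computed block-by-block.

B has Jordan form
J =
  [3, 1, 0]
  [0, 3, 0]
  [0, 0, 3]
(up to reordering of blocks).

Per-block formulas:
  For a 1×1 block at λ = 3: exp(t · [3]) = [e^(3t)].
  For a 2×2 Jordan block J_2(3): exp(t · J_2(3)) = e^(3t)·(I + t·N), where N is the 2×2 nilpotent shift.

After assembling e^{tJ} and conjugating by P, we get:

e^{tB} =
  [exp(3*t), 0, 0]
  [-t*exp(3*t), exp(3*t), 0]
  [t*exp(3*t), 0, exp(3*t)]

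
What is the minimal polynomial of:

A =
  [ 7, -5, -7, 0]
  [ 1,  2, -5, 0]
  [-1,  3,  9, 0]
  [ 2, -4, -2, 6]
x^3 - 18*x^2 + 108*x - 216

The characteristic polynomial is χ_A(x) = (x - 6)^4, so the eigenvalues are known. The minimal polynomial is
  m_A(x) = Π_λ (x − λ)^{k_λ}
where k_λ is the size of the *largest* Jordan block for λ (equivalently, the smallest k with (A − λI)^k v = 0 for every generalised eigenvector v of λ).

  λ = 6: largest Jordan block has size 3, contributing (x − 6)^3

So m_A(x) = (x - 6)^3 = x^3 - 18*x^2 + 108*x - 216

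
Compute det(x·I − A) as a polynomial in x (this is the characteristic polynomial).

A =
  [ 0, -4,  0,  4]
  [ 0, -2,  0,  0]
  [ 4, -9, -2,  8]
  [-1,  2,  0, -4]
x^4 + 8*x^3 + 24*x^2 + 32*x + 16

Expanding det(x·I − A) (e.g. by cofactor expansion or by noting that A is similar to its Jordan form J, which has the same characteristic polynomial as A) gives
  χ_A(x) = x^4 + 8*x^3 + 24*x^2 + 32*x + 16
which factors as (x + 2)^4. The eigenvalues (with algebraic multiplicities) are λ = -2 with multiplicity 4.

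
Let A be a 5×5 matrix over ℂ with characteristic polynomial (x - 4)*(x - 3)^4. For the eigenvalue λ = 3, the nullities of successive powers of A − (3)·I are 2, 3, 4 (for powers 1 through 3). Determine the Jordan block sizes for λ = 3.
Block sizes for λ = 3: [3, 1]

From the dimensions of kernels of powers, the number of Jordan blocks of size at least j is d_j − d_{j−1} where d_j = dim ker(N^j) (with d_0 = 0). Computing the differences gives [2, 1, 1].
The number of blocks of size exactly k is (#blocks of size ≥ k) − (#blocks of size ≥ k + 1), so the partition is: 1 block(s) of size 1, 1 block(s) of size 3.
In nonincreasing order the block sizes are [3, 1].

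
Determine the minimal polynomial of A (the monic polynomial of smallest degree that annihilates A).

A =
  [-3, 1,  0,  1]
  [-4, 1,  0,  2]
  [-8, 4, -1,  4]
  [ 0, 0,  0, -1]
x^2 + 2*x + 1

The characteristic polynomial is χ_A(x) = (x + 1)^4, so the eigenvalues are known. The minimal polynomial is
  m_A(x) = Π_λ (x − λ)^{k_λ}
where k_λ is the size of the *largest* Jordan block for λ (equivalently, the smallest k with (A − λI)^k v = 0 for every generalised eigenvector v of λ).

  λ = -1: largest Jordan block has size 2, contributing (x + 1)^2

So m_A(x) = (x + 1)^2 = x^2 + 2*x + 1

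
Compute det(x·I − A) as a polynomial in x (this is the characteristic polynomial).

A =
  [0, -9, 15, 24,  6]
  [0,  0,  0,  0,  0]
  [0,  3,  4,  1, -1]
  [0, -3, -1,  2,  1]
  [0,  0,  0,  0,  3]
x^5 - 9*x^4 + 27*x^3 - 27*x^2

Expanding det(x·I − A) (e.g. by cofactor expansion or by noting that A is similar to its Jordan form J, which has the same characteristic polynomial as A) gives
  χ_A(x) = x^5 - 9*x^4 + 27*x^3 - 27*x^2
which factors as x^2*(x - 3)^3. The eigenvalues (with algebraic multiplicities) are λ = 0 with multiplicity 2, λ = 3 with multiplicity 3.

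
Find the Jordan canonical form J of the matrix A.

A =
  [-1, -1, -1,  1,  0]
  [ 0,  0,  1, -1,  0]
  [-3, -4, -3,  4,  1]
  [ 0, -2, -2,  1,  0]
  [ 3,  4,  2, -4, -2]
J_3(-1) ⊕ J_1(-1) ⊕ J_1(-1)

The characteristic polynomial is
  det(x·I − A) = x^5 + 5*x^4 + 10*x^3 + 10*x^2 + 5*x + 1 = (x + 1)^5

Eigenvalues and multiplicities (the geometric multiplicity of λ is n − rank(A − λI), which equals the number of Jordan blocks for λ):
  λ = -1: algebraic multiplicity = 5, geometric multiplicity = 3

Determining the block sizes for each eigenvalue:
  λ = -1: with am = 5 and gm = 3, the partition is not yet determined (e.g. several partitions of 5 into 3 parts exist). Let N = A − (-1)·I. Computing rank(N^1) = 2, rank(N^2) = 1, rank(N^3) = 0; the number of blocks of size ≥ j is rank(N^{j−1}) − rank(N^j), giving [3, 1, 1]. So we have 1 block(s) of size 3, 2 block(s) of size 1 → block sizes [3, 1, 1]

Assembling the blocks gives a Jordan form
J =
  [-1,  1,  0,  0,  0]
  [ 0, -1,  1,  0,  0]
  [ 0,  0, -1,  0,  0]
  [ 0,  0,  0, -1,  0]
  [ 0,  0,  0,  0, -1]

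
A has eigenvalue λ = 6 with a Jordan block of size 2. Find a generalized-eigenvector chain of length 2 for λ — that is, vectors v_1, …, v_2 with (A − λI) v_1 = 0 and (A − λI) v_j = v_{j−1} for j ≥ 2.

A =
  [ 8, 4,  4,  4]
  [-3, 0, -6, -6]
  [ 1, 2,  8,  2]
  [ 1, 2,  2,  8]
A Jordan chain for λ = 6 of length 2:
v_1 = (2, -3, 1, 1)ᵀ
v_2 = (1, 0, 0, 0)ᵀ

Let N = A − (6)·I. We want v_2 with N^2 v_2 = 0 but N^1 v_2 ≠ 0; then v_{j-1} := N · v_j for j = 2, …, 2.

Pick v_2 = (1, 0, 0, 0)ᵀ.
Then v_1 = N · v_2 = (2, -3, 1, 1)ᵀ.

Sanity check: (A − (6)·I) v_1 = (0, 0, 0, 0)ᵀ = 0. ✓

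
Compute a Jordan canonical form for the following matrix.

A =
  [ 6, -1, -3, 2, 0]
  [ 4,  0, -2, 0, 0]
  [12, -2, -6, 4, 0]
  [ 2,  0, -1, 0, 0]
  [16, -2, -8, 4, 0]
J_2(0) ⊕ J_2(0) ⊕ J_1(0)

The characteristic polynomial is
  det(x·I − A) = x^5

Eigenvalues and multiplicities (the geometric multiplicity of λ is n − rank(A − λI), which equals the number of Jordan blocks for λ):
  λ = 0: algebraic multiplicity = 5, geometric multiplicity = 3

Determining the block sizes for each eigenvalue:
  λ = 0: with am = 5 and gm = 3, the partition is not yet determined (e.g. several partitions of 5 into 3 parts exist). Let N = A − (0)·I. Computing rank(N^1) = 2, rank(N^2) = 0; the number of blocks of size ≥ j is rank(N^{j−1}) − rank(N^j), giving [3, 2]. So we have 2 block(s) of size 2, 1 block(s) of size 1 → block sizes [2, 2, 1]

Assembling the blocks gives a Jordan form
J =
  [0, 1, 0, 0, 0]
  [0, 0, 0, 0, 0]
  [0, 0, 0, 1, 0]
  [0, 0, 0, 0, 0]
  [0, 0, 0, 0, 0]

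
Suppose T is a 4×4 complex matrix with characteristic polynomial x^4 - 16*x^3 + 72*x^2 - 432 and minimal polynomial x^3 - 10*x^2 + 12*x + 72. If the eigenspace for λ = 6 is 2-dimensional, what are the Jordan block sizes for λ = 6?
Block sizes for λ = 6: [2, 1]

Step 1 — from the characteristic polynomial, algebraic multiplicity of λ = 6 is 3. From dim ker(T − (6)·I) = 2, there are exactly 2 Jordan blocks for λ = 6.
Step 2 — from the minimal polynomial, the factor (x − 6)^2 tells us the largest block for λ = 6 has size 2.
Step 3 — with total size 3, 2 blocks, and largest block 2, the block sizes (in nonincreasing order) are [2, 1].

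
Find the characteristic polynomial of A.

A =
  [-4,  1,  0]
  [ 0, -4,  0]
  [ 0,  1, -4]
x^3 + 12*x^2 + 48*x + 64

Expanding det(x·I − A) (e.g. by cofactor expansion or by noting that A is similar to its Jordan form J, which has the same characteristic polynomial as A) gives
  χ_A(x) = x^3 + 12*x^2 + 48*x + 64
which factors as (x + 4)^3. The eigenvalues (with algebraic multiplicities) are λ = -4 with multiplicity 3.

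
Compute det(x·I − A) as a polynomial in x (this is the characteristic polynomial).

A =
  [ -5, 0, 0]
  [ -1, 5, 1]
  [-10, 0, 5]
x^3 - 5*x^2 - 25*x + 125

Expanding det(x·I − A) (e.g. by cofactor expansion or by noting that A is similar to its Jordan form J, which has the same characteristic polynomial as A) gives
  χ_A(x) = x^3 - 5*x^2 - 25*x + 125
which factors as (x - 5)^2*(x + 5). The eigenvalues (with algebraic multiplicities) are λ = -5 with multiplicity 1, λ = 5 with multiplicity 2.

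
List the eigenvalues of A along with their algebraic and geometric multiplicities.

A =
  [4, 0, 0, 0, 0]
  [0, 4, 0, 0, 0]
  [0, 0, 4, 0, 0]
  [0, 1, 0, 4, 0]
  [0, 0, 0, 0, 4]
λ = 4: alg = 5, geom = 4

Step 1 — factor the characteristic polynomial to read off the algebraic multiplicities:
  χ_A(x) = (x - 4)^5

Step 2 — compute geometric multiplicities via the rank-nullity identity g(λ) = n − rank(A − λI):
  rank(A − (4)·I) = 1, so dim ker(A − (4)·I) = n − 1 = 4

Summary:
  λ = 4: algebraic multiplicity = 5, geometric multiplicity = 4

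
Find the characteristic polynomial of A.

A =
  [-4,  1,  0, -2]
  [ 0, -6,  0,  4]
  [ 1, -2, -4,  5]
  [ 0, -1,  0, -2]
x^4 + 16*x^3 + 96*x^2 + 256*x + 256

Expanding det(x·I − A) (e.g. by cofactor expansion or by noting that A is similar to its Jordan form J, which has the same characteristic polynomial as A) gives
  χ_A(x) = x^4 + 16*x^3 + 96*x^2 + 256*x + 256
which factors as (x + 4)^4. The eigenvalues (with algebraic multiplicities) are λ = -4 with multiplicity 4.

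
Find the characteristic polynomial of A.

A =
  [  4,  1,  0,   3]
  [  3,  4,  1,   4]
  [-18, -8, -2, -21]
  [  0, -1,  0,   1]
x^4 - 7*x^3 + 15*x^2 - 13*x + 4

Expanding det(x·I − A) (e.g. by cofactor expansion or by noting that A is similar to its Jordan form J, which has the same characteristic polynomial as A) gives
  χ_A(x) = x^4 - 7*x^3 + 15*x^2 - 13*x + 4
which factors as (x - 4)*(x - 1)^3. The eigenvalues (with algebraic multiplicities) are λ = 1 with multiplicity 3, λ = 4 with multiplicity 1.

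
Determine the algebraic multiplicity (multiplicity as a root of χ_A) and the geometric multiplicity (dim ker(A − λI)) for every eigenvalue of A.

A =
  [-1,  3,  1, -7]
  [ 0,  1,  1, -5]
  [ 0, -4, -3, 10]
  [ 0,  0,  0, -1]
λ = -1: alg = 4, geom = 2

Step 1 — factor the characteristic polynomial to read off the algebraic multiplicities:
  χ_A(x) = (x + 1)^4

Step 2 — compute geometric multiplicities via the rank-nullity identity g(λ) = n − rank(A − λI):
  rank(A − (-1)·I) = 2, so dim ker(A − (-1)·I) = n − 2 = 2

Summary:
  λ = -1: algebraic multiplicity = 4, geometric multiplicity = 2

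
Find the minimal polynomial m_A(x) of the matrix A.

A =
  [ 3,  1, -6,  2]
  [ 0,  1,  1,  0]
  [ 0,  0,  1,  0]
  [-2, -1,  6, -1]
x^3 - 3*x^2 + 3*x - 1

The characteristic polynomial is χ_A(x) = (x - 1)^4, so the eigenvalues are known. The minimal polynomial is
  m_A(x) = Π_λ (x − λ)^{k_λ}
where k_λ is the size of the *largest* Jordan block for λ (equivalently, the smallest k with (A − λI)^k v = 0 for every generalised eigenvector v of λ).

  λ = 1: largest Jordan block has size 3, contributing (x − 1)^3

So m_A(x) = (x - 1)^3 = x^3 - 3*x^2 + 3*x - 1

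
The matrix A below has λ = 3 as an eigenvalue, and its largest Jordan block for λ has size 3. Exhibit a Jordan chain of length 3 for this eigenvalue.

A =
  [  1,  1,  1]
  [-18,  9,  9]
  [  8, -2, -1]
A Jordan chain for λ = 3 of length 3:
v_1 = (-6, 0, -12)ᵀ
v_2 = (-2, -18, 8)ᵀ
v_3 = (1, 0, 0)ᵀ

Let N = A − (3)·I. We want v_3 with N^3 v_3 = 0 but N^2 v_3 ≠ 0; then v_{j-1} := N · v_j for j = 3, …, 2.

Pick v_3 = (1, 0, 0)ᵀ.
Then v_2 = N · v_3 = (-2, -18, 8)ᵀ.
Then v_1 = N · v_2 = (-6, 0, -12)ᵀ.

Sanity check: (A − (3)·I) v_1 = (0, 0, 0)ᵀ = 0. ✓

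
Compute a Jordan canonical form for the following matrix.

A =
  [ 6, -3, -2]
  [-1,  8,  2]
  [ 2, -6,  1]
J_2(5) ⊕ J_1(5)

The characteristic polynomial is
  det(x·I − A) = x^3 - 15*x^2 + 75*x - 125 = (x - 5)^3

Eigenvalues and multiplicities (the geometric multiplicity of λ is n − rank(A − λI), which equals the number of Jordan blocks for λ):
  λ = 5: algebraic multiplicity = 3, geometric multiplicity = 2

Determining the block sizes for each eigenvalue:
  λ = 5: 2 blocks summing to 3 forces exactly one block of size 2 and the rest size 1 → block sizes [2, 1]

Assembling the blocks gives a Jordan form
J =
  [5, 1, 0]
  [0, 5, 0]
  [0, 0, 5]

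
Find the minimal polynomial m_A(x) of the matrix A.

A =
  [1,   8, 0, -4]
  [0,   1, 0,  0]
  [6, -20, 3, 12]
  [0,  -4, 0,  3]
x^2 - 4*x + 3

The characteristic polynomial is χ_A(x) = (x - 3)^2*(x - 1)^2, so the eigenvalues are known. The minimal polynomial is
  m_A(x) = Π_λ (x − λ)^{k_λ}
where k_λ is the size of the *largest* Jordan block for λ (equivalently, the smallest k with (A − λI)^k v = 0 for every generalised eigenvector v of λ).

  λ = 1: largest Jordan block has size 1, contributing (x − 1)
  λ = 3: largest Jordan block has size 1, contributing (x − 3)

So m_A(x) = (x - 3)*(x - 1) = x^2 - 4*x + 3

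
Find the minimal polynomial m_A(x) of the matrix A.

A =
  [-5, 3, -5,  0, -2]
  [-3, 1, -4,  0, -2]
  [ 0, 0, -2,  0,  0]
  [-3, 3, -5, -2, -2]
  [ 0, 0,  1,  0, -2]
x^3 + 6*x^2 + 12*x + 8

The characteristic polynomial is χ_A(x) = (x + 2)^5, so the eigenvalues are known. The minimal polynomial is
  m_A(x) = Π_λ (x − λ)^{k_λ}
where k_λ is the size of the *largest* Jordan block for λ (equivalently, the smallest k with (A − λI)^k v = 0 for every generalised eigenvector v of λ).

  λ = -2: largest Jordan block has size 3, contributing (x + 2)^3

So m_A(x) = (x + 2)^3 = x^3 + 6*x^2 + 12*x + 8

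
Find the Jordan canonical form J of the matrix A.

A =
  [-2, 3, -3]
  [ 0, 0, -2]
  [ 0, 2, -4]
J_2(-2) ⊕ J_1(-2)

The characteristic polynomial is
  det(x·I − A) = x^3 + 6*x^2 + 12*x + 8 = (x + 2)^3

Eigenvalues and multiplicities (the geometric multiplicity of λ is n − rank(A − λI), which equals the number of Jordan blocks for λ):
  λ = -2: algebraic multiplicity = 3, geometric multiplicity = 2

Determining the block sizes for each eigenvalue:
  λ = -2: 2 blocks summing to 3 forces exactly one block of size 2 and the rest size 1 → block sizes [2, 1]

Assembling the blocks gives a Jordan form
J =
  [-2,  1,  0]
  [ 0, -2,  0]
  [ 0,  0, -2]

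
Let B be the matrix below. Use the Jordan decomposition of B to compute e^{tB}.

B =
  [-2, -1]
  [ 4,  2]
e^{tB} =
  [1 - 2*t, -t]
  [4*t, 2*t + 1]

Strategy: write B = P · J · P⁻¹ where J is a Jordan canonical form, so e^{tB} = P · e^{tJ} · P⁻¹, and e^{tJ} can be computed block-by-block.

B has Jordan form
J =
  [0, 1]
  [0, 0]
(up to reordering of blocks).

Per-block formulas:
  For a 2×2 Jordan block J_2(0): exp(t · J_2(0)) = e^(0t)·(I + t·N), where N is the 2×2 nilpotent shift.

After assembling e^{tJ} and conjugating by P, we get:

e^{tB} =
  [1 - 2*t, -t]
  [4*t, 2*t + 1]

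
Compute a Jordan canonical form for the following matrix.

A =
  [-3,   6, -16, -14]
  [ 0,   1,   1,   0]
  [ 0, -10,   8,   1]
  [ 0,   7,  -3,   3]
J_1(-3) ⊕ J_3(4)

The characteristic polynomial is
  det(x·I − A) = x^4 - 9*x^3 + 12*x^2 + 80*x - 192 = (x - 4)^3*(x + 3)

Eigenvalues and multiplicities (the geometric multiplicity of λ is n − rank(A − λI), which equals the number of Jordan blocks for λ):
  λ = -3: algebraic multiplicity = 1, geometric multiplicity = 1
  λ = 4: algebraic multiplicity = 3, geometric multiplicity = 1

Determining the block sizes for each eigenvalue:
  λ = -3: one block (gm = 1), so the single block has size am = 1 → block sizes [1]
  λ = 4: one block (gm = 1), so the single block has size am = 3 → block sizes [3]

Assembling the blocks gives a Jordan form
J =
  [-3, 0, 0, 0]
  [ 0, 4, 1, 0]
  [ 0, 0, 4, 1]
  [ 0, 0, 0, 4]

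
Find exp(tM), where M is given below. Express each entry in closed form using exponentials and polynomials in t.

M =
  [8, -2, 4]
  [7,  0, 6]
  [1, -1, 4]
e^{tM} =
  [3*t^2*exp(4*t) + 4*t*exp(4*t) + exp(4*t), -2*t^2*exp(4*t) - 2*t*exp(4*t), 2*t^2*exp(4*t) + 4*t*exp(4*t)]
  [3*t^2*exp(4*t) + 7*t*exp(4*t), -2*t^2*exp(4*t) - 4*t*exp(4*t) + exp(4*t), 2*t^2*exp(4*t) + 6*t*exp(4*t)]
  [-3*t^2*exp(4*t)/2 + t*exp(4*t), t^2*exp(4*t) - t*exp(4*t), -t^2*exp(4*t) + exp(4*t)]

Strategy: write M = P · J · P⁻¹ where J is a Jordan canonical form, so e^{tM} = P · e^{tJ} · P⁻¹, and e^{tJ} can be computed block-by-block.

M has Jordan form
J =
  [4, 1, 0]
  [0, 4, 1]
  [0, 0, 4]
(up to reordering of blocks).

Per-block formulas:
  For a 3×3 Jordan block J_3(4): exp(t · J_3(4)) = e^(4t)·(I + t·N + (t^2/2)·N^2), where N is the 3×3 nilpotent shift.

After assembling e^{tJ} and conjugating by P, we get:

e^{tM} =
  [3*t^2*exp(4*t) + 4*t*exp(4*t) + exp(4*t), -2*t^2*exp(4*t) - 2*t*exp(4*t), 2*t^2*exp(4*t) + 4*t*exp(4*t)]
  [3*t^2*exp(4*t) + 7*t*exp(4*t), -2*t^2*exp(4*t) - 4*t*exp(4*t) + exp(4*t), 2*t^2*exp(4*t) + 6*t*exp(4*t)]
  [-3*t^2*exp(4*t)/2 + t*exp(4*t), t^2*exp(4*t) - t*exp(4*t), -t^2*exp(4*t) + exp(4*t)]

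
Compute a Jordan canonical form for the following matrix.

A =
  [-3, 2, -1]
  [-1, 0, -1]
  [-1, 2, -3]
J_2(-2) ⊕ J_1(-2)

The characteristic polynomial is
  det(x·I − A) = x^3 + 6*x^2 + 12*x + 8 = (x + 2)^3

Eigenvalues and multiplicities (the geometric multiplicity of λ is n − rank(A − λI), which equals the number of Jordan blocks for λ):
  λ = -2: algebraic multiplicity = 3, geometric multiplicity = 2

Determining the block sizes for each eigenvalue:
  λ = -2: 2 blocks summing to 3 forces exactly one block of size 2 and the rest size 1 → block sizes [2, 1]

Assembling the blocks gives a Jordan form
J =
  [-2,  1,  0]
  [ 0, -2,  0]
  [ 0,  0, -2]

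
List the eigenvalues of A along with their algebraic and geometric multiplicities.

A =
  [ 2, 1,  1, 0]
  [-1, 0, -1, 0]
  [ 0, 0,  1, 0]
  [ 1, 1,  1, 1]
λ = 1: alg = 4, geom = 3

Step 1 — factor the characteristic polynomial to read off the algebraic multiplicities:
  χ_A(x) = (x - 1)^4

Step 2 — compute geometric multiplicities via the rank-nullity identity g(λ) = n − rank(A − λI):
  rank(A − (1)·I) = 1, so dim ker(A − (1)·I) = n − 1 = 3

Summary:
  λ = 1: algebraic multiplicity = 4, geometric multiplicity = 3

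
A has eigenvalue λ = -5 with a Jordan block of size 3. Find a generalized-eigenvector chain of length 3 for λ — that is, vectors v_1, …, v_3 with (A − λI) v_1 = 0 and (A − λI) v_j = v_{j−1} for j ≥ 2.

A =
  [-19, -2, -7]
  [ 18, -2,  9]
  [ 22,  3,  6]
A Jordan chain for λ = -5 of length 3:
v_1 = (6, 0, -12)ᵀ
v_2 = (-14, 18, 22)ᵀ
v_3 = (1, 0, 0)ᵀ

Let N = A − (-5)·I. We want v_3 with N^3 v_3 = 0 but N^2 v_3 ≠ 0; then v_{j-1} := N · v_j for j = 3, …, 2.

Pick v_3 = (1, 0, 0)ᵀ.
Then v_2 = N · v_3 = (-14, 18, 22)ᵀ.
Then v_1 = N · v_2 = (6, 0, -12)ᵀ.

Sanity check: (A − (-5)·I) v_1 = (0, 0, 0)ᵀ = 0. ✓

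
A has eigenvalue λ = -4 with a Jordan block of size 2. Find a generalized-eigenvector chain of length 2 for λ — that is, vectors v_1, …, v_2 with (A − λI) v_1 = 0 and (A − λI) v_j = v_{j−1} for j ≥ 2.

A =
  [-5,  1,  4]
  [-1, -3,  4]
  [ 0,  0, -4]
A Jordan chain for λ = -4 of length 2:
v_1 = (-1, -1, 0)ᵀ
v_2 = (1, 0, 0)ᵀ

Let N = A − (-4)·I. We want v_2 with N^2 v_2 = 0 but N^1 v_2 ≠ 0; then v_{j-1} := N · v_j for j = 2, …, 2.

Pick v_2 = (1, 0, 0)ᵀ.
Then v_1 = N · v_2 = (-1, -1, 0)ᵀ.

Sanity check: (A − (-4)·I) v_1 = (0, 0, 0)ᵀ = 0. ✓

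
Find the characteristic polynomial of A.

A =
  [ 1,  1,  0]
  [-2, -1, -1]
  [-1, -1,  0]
x^3

Expanding det(x·I − A) (e.g. by cofactor expansion or by noting that A is similar to its Jordan form J, which has the same characteristic polynomial as A) gives
  χ_A(x) = x^3
which factors as x^3. The eigenvalues (with algebraic multiplicities) are λ = 0 with multiplicity 3.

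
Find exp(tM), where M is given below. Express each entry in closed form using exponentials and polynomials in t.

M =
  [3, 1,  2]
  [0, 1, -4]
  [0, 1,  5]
e^{tM} =
  [exp(3*t), t*exp(3*t), 2*t*exp(3*t)]
  [0, -2*t*exp(3*t) + exp(3*t), -4*t*exp(3*t)]
  [0, t*exp(3*t), 2*t*exp(3*t) + exp(3*t)]

Strategy: write M = P · J · P⁻¹ where J is a Jordan canonical form, so e^{tM} = P · e^{tJ} · P⁻¹, and e^{tJ} can be computed block-by-block.

M has Jordan form
J =
  [3, 1, 0]
  [0, 3, 0]
  [0, 0, 3]
(up to reordering of blocks).

Per-block formulas:
  For a 2×2 Jordan block J_2(3): exp(t · J_2(3)) = e^(3t)·(I + t·N), where N is the 2×2 nilpotent shift.
  For a 1×1 block at λ = 3: exp(t · [3]) = [e^(3t)].

After assembling e^{tJ} and conjugating by P, we get:

e^{tM} =
  [exp(3*t), t*exp(3*t), 2*t*exp(3*t)]
  [0, -2*t*exp(3*t) + exp(3*t), -4*t*exp(3*t)]
  [0, t*exp(3*t), 2*t*exp(3*t) + exp(3*t)]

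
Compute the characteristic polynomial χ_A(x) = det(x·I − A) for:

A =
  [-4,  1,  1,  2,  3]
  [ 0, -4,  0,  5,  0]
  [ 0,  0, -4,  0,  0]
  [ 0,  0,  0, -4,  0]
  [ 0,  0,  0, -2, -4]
x^5 + 20*x^4 + 160*x^3 + 640*x^2 + 1280*x + 1024

Expanding det(x·I − A) (e.g. by cofactor expansion or by noting that A is similar to its Jordan form J, which has the same characteristic polynomial as A) gives
  χ_A(x) = x^5 + 20*x^4 + 160*x^3 + 640*x^2 + 1280*x + 1024
which factors as (x + 4)^5. The eigenvalues (with algebraic multiplicities) are λ = -4 with multiplicity 5.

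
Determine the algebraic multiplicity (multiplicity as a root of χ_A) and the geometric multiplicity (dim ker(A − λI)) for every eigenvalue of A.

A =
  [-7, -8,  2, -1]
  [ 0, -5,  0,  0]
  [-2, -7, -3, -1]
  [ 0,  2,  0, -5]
λ = -5: alg = 4, geom = 2

Step 1 — factor the characteristic polynomial to read off the algebraic multiplicities:
  χ_A(x) = (x + 5)^4

Step 2 — compute geometric multiplicities via the rank-nullity identity g(λ) = n − rank(A − λI):
  rank(A − (-5)·I) = 2, so dim ker(A − (-5)·I) = n − 2 = 2

Summary:
  λ = -5: algebraic multiplicity = 4, geometric multiplicity = 2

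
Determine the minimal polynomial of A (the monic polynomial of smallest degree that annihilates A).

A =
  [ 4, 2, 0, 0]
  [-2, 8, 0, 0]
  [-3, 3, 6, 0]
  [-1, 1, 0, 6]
x^2 - 12*x + 36

The characteristic polynomial is χ_A(x) = (x - 6)^4, so the eigenvalues are known. The minimal polynomial is
  m_A(x) = Π_λ (x − λ)^{k_λ}
where k_λ is the size of the *largest* Jordan block for λ (equivalently, the smallest k with (A − λI)^k v = 0 for every generalised eigenvector v of λ).

  λ = 6: largest Jordan block has size 2, contributing (x − 6)^2

So m_A(x) = (x - 6)^2 = x^2 - 12*x + 36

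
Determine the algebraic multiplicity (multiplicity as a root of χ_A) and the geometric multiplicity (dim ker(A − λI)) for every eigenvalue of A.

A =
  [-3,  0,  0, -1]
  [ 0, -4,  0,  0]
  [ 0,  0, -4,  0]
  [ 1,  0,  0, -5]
λ = -4: alg = 4, geom = 3

Step 1 — factor the characteristic polynomial to read off the algebraic multiplicities:
  χ_A(x) = (x + 4)^4

Step 2 — compute geometric multiplicities via the rank-nullity identity g(λ) = n − rank(A − λI):
  rank(A − (-4)·I) = 1, so dim ker(A − (-4)·I) = n − 1 = 3

Summary:
  λ = -4: algebraic multiplicity = 4, geometric multiplicity = 3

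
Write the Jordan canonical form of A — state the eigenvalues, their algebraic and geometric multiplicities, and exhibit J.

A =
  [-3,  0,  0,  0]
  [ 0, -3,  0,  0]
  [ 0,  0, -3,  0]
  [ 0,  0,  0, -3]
J_1(-3) ⊕ J_1(-3) ⊕ J_1(-3) ⊕ J_1(-3)

The characteristic polynomial is
  det(x·I − A) = x^4 + 12*x^3 + 54*x^2 + 108*x + 81 = (x + 3)^4

Eigenvalues and multiplicities (the geometric multiplicity of λ is n − rank(A − λI), which equals the number of Jordan blocks for λ):
  λ = -3: algebraic multiplicity = 4, geometric multiplicity = 4

Determining the block sizes for each eigenvalue:
  λ = -3: gm = am = 4, so every block has size 1 → block sizes [1, 1, 1, 1]

Assembling the blocks gives a Jordan form
J =
  [-3,  0,  0,  0]
  [ 0, -3,  0,  0]
  [ 0,  0, -3,  0]
  [ 0,  0,  0, -3]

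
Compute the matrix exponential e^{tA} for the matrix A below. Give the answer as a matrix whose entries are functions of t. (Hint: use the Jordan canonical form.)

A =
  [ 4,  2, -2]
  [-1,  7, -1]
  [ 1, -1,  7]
e^{tA} =
  [-2*t*exp(6*t) + exp(6*t), 2*t*exp(6*t), -2*t*exp(6*t)]
  [-t*exp(6*t), t*exp(6*t) + exp(6*t), -t*exp(6*t)]
  [t*exp(6*t), -t*exp(6*t), t*exp(6*t) + exp(6*t)]

Strategy: write A = P · J · P⁻¹ where J is a Jordan canonical form, so e^{tA} = P · e^{tJ} · P⁻¹, and e^{tJ} can be computed block-by-block.

A has Jordan form
J =
  [6, 1, 0]
  [0, 6, 0]
  [0, 0, 6]
(up to reordering of blocks).

Per-block formulas:
  For a 2×2 Jordan block J_2(6): exp(t · J_2(6)) = e^(6t)·(I + t·N), where N is the 2×2 nilpotent shift.
  For a 1×1 block at λ = 6: exp(t · [6]) = [e^(6t)].

After assembling e^{tJ} and conjugating by P, we get:

e^{tA} =
  [-2*t*exp(6*t) + exp(6*t), 2*t*exp(6*t), -2*t*exp(6*t)]
  [-t*exp(6*t), t*exp(6*t) + exp(6*t), -t*exp(6*t)]
  [t*exp(6*t), -t*exp(6*t), t*exp(6*t) + exp(6*t)]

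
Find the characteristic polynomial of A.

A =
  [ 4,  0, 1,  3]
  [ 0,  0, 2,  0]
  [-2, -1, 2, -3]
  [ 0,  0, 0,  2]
x^4 - 8*x^3 + 24*x^2 - 32*x + 16

Expanding det(x·I − A) (e.g. by cofactor expansion or by noting that A is similar to its Jordan form J, which has the same characteristic polynomial as A) gives
  χ_A(x) = x^4 - 8*x^3 + 24*x^2 - 32*x + 16
which factors as (x - 2)^4. The eigenvalues (with algebraic multiplicities) are λ = 2 with multiplicity 4.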